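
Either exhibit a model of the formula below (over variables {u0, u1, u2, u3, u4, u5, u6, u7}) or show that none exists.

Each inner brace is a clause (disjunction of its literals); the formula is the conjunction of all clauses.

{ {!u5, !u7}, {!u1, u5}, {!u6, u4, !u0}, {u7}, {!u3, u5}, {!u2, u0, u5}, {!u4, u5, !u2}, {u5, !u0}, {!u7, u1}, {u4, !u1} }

UNSATISFIABLE

The clause (u7) is unit, so u7 = true.
The clause (!u5) is unit, so u5 = false.
The clause (!u1) is unit, so u1 = false.
That conflicts with the unit clause (u1).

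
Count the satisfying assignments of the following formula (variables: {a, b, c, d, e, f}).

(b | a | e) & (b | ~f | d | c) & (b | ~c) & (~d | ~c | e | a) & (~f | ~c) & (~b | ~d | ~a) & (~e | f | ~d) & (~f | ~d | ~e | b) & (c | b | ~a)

There are 2^6 = 64 truth assignments over (a, b, c, d, e, f).
Split on b. With b = 1, the clauses containing b are satisfied and ~b drops from the rest; 15 of the 2^5 = 32 assignments to the other variables satisfy what remains.
With b = 0, by the same count on the reduced clause set, 1 assignment works.
Total: 15 + 1 = 16.

16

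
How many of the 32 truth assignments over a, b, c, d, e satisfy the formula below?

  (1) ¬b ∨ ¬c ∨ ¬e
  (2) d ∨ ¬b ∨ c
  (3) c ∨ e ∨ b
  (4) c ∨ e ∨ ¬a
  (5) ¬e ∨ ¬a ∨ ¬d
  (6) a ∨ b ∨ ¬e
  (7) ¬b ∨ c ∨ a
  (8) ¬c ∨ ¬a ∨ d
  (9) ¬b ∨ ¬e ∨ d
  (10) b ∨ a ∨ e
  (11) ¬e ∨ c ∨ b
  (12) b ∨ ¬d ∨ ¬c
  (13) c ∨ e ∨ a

There are 2^5 = 32 truth assignments over (a, b, c, d, e).
Split on b. With b = True, the clauses containing b are satisfied and ¬b drops from the rest; 3 of the 2^4 = 16 assignments to the other variables satisfy what remains.
With b = False, by the same count on the reduced clause set, 0 assignments work.
Total: 3 + 0 = 3.

3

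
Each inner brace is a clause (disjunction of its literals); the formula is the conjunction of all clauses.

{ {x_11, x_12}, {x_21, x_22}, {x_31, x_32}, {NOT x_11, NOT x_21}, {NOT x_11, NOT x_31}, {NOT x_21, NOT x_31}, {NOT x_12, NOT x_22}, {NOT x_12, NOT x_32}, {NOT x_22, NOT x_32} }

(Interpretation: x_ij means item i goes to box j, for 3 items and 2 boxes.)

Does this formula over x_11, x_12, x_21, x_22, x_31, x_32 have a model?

No

Branch on x_11: set x_11 = true.
(NOT x_21) alone gives x_21 = false.
(x_22) alone gives x_22 = true.
(NOT x_31) alone gives x_31 = false.
(x_32) alone gives x_32 = true.
That conflicts with the unit clause (NOT x_32).
Undo x_11 and try x_11 = false.
(x_12) alone gives x_12 = true.
(NOT x_22) alone gives x_22 = false.
(x_21) alone gives x_21 = true.
(NOT x_31) alone gives x_31 = false.
(x_32) alone gives x_32 = true.
That conflicts with the unit clause (NOT x_32).
Either choice for x_11 ends in contradiction.
No assignment satisfies every clause.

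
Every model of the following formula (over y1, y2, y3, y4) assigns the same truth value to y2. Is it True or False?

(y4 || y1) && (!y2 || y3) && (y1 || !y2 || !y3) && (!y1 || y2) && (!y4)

Suppose y2 = false.
The clause (!y1) is unit, so y1 = false.
The clause (y4) is unit, so y4 = true.
That conflicts with the unit clause (!y4).
So every satisfying assignment has y2 = True.

True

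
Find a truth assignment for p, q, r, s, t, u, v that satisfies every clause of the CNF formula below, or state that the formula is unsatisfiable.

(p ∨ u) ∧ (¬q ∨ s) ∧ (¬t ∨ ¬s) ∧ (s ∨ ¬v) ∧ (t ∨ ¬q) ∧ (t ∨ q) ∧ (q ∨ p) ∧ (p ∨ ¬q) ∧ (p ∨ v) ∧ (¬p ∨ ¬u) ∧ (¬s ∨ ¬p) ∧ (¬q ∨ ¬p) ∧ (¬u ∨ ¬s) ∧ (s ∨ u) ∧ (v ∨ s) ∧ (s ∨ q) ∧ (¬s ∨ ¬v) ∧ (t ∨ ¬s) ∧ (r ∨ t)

Case p = True:
The clause (¬u) is unit, so u = False.
The clause (¬s) is unit, so s = False.
That conflicts with the unit clause (s).
So p must be the other value — set p = False.
The clause (u) is unit, so u = True.
The clause (q) is unit, so q = True.
That conflicts with the unit clause (¬q).
Either choice for p ends in contradiction.

UNSATISFIABLE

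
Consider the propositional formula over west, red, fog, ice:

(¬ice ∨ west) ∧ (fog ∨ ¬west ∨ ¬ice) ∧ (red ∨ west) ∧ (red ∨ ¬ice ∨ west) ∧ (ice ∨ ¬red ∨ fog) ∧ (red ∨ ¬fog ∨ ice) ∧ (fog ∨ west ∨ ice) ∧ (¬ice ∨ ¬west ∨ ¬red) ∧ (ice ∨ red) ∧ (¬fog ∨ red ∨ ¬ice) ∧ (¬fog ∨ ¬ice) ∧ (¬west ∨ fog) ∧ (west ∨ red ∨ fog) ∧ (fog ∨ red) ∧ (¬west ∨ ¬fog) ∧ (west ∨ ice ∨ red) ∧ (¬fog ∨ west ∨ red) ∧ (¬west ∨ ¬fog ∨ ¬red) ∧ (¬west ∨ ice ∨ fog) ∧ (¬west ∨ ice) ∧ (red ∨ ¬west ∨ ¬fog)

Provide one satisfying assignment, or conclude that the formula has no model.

west ↦ False,  red ↦ True,  fog ↦ True,  ice ↦ False

Case ice = False:
(red) alone gives red = True.
(fog) alone gives fog = True.
(¬west) alone gives west = False.
This assignment satisfies each clause.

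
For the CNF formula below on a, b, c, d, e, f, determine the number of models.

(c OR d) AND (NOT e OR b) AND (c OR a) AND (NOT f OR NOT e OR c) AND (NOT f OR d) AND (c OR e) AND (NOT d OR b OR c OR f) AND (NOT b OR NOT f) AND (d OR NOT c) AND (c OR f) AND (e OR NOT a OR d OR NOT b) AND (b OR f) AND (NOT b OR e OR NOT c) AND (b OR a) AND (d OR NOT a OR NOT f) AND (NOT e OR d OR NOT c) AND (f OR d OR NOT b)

There are 2^6 = 64 truth assignments over (a, b, c, d, e, f).
Split on f. With f = true, the clauses containing f are satisfied and NOT f drops from the rest; 1 of the 2^5 = 32 assignments to the other variables satisfy what remains.
With f = false, by the same count on the reduced clause set, 2 assignments work.
(One model: a=F, b=T, c=T, d=T, e=T, f=F.)
Total: 1 + 2 = 3.

3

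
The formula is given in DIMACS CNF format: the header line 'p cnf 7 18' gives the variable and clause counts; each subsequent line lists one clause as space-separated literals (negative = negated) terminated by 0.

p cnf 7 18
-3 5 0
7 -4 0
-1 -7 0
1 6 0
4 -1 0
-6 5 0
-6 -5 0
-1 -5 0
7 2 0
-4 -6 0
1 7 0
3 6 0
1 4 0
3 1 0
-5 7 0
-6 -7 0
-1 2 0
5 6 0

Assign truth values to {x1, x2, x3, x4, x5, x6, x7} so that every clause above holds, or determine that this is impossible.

Branch on x3: set x3 = False.
The clause (x6) is unit, so x6 = True.
The clause (x5) is unit, so x5 = True.
That conflicts with the unit clause (¬x5).
Undo x3 and try x3 = True.
The clause (x5) is unit, so x5 = True.
The clause (¬x6) is unit, so x6 = False.
The clause (x1) is unit, so x1 = True.
That conflicts with the unit clause (¬x1).
Neither x3 = True nor x3 = False works.

UNSATISFIABLE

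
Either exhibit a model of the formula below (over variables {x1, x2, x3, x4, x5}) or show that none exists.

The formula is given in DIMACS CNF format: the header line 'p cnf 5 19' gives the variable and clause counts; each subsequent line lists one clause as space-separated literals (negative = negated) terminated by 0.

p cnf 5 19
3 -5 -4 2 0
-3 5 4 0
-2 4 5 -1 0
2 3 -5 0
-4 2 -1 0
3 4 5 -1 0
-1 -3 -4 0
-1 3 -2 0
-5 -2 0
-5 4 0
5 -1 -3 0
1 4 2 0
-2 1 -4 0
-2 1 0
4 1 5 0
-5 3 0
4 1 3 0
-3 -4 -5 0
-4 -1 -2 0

Suppose x5 = False.
Suppose x3 = False.
Suppose x4 = True.
Suppose x2 = False.
Unit clause (¬x1) forces x1 = False.
Every clause now holds.

x1=False; x2=False; x3=False; x4=True; x5=False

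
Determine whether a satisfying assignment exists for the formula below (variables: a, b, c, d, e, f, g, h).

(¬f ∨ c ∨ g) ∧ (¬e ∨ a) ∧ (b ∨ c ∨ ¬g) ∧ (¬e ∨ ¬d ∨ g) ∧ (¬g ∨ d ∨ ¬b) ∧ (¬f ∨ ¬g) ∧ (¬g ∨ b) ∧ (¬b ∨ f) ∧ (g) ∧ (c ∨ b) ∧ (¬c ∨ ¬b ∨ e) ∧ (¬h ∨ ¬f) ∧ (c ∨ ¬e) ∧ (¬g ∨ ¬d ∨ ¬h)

The clause (g) is unit, so g = True.
The clause (¬f) is unit, so f = False.
The clause (b) is unit, so b = True.
Now (¬b) is unsatisfied and unit — conflict.
No assignment satisfies every clause.

No, unsatisfiable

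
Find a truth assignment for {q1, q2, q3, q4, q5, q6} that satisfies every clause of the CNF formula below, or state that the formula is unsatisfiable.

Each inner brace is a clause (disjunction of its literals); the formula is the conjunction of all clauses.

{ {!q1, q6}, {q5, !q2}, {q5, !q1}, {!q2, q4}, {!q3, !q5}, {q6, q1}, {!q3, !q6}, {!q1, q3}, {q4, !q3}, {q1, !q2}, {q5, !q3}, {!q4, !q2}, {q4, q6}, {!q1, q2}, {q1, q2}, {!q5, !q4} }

UNSATISFIABLE

Suppose q1 = false.
The clause (q6) is unit, so q6 = true.
The clause (!q3) is unit, so q3 = false.
The clause (!q2) is unit, so q2 = false.
But (q2) is also a unit clause — contradiction.
So q1 must be the other value — set q1 = true.
The clause (q6) is unit, so q6 = true.
The clause (q5) is unit, so q5 = true.
The clause (!q3) is unit, so q3 = false.
But (q3) is also a unit clause — contradiction.
Both values of q1 lead to a conflict.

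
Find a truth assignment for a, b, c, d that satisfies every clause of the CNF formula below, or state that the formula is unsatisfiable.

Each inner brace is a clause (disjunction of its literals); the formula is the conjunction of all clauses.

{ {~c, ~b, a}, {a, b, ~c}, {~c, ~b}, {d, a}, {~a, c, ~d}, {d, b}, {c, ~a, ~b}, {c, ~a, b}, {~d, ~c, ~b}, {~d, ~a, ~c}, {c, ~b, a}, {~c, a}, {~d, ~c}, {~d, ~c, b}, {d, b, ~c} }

a: 0,  b: 0,  c: 0,  d: 1

Try c = 0.
Try d = 1.
Unit clause (~a) forces a = 0.
Unit clause (~b) forces b = 0.
All clauses are satisfied.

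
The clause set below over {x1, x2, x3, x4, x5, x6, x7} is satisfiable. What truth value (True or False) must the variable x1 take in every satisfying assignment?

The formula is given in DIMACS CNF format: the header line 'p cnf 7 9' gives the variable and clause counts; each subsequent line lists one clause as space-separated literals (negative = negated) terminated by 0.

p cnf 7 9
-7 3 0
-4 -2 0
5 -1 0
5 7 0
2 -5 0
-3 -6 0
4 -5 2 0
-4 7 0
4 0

False

Suppose x1 = True.
Unit clause (x5) forces x5 = True.
Unit clause (x2) forces x2 = True.
Unit clause (¬x4) forces x4 = False.
Now (x4) is unsatisfied and unit — conflict.
So every satisfying assignment has x1 = False.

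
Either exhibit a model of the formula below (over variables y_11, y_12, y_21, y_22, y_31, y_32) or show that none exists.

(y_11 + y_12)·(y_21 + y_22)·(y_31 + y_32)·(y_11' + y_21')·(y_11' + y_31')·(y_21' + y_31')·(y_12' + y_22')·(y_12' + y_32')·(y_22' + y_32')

Case y_11 = 1:
(y_21') alone gives y_21 = 0.
(y_22) alone gives y_22 = 1.
(y_31') alone gives y_31 = 0.
(y_32) alone gives y_32 = 1.
Now (y_32') is unsatisfied and unit — conflict.
So y_11 must be the other value — set y_11 = 0.
(y_12) alone gives y_12 = 1.
(y_22') alone gives y_22 = 0.
(y_21) alone gives y_21 = 1.
(y_31') alone gives y_31 = 0.
(y_32) alone gives y_32 = 1.
Now (y_32') is unsatisfied and unit — conflict.
Either choice for y_11 ends in contradiction.

UNSATISFIABLE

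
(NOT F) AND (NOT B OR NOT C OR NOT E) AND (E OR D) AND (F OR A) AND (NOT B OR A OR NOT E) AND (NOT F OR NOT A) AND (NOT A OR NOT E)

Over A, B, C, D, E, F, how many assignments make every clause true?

There are 2^6 = 64 truth assignments over (A, B, C, D, E, F).
Split on A. With A = true, the clauses containing A are satisfied and NOT A drops from the rest; 4 of the 2^5 = 32 assignments to the other variables satisfy what remains.
With A = false, by the same count on the reduced clause set, 0 assignments work.
(One model: A=T, B=F, C=F, D=T, E=F, F=F.)
Total: 4 + 0 = 4.

4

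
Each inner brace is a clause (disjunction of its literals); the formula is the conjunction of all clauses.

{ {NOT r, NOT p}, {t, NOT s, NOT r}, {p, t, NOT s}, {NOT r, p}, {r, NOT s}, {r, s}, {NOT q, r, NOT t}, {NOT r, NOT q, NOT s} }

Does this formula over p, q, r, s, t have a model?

No

Branch on r: set r = false.
From the singleton clause (NOT s), s = false.
But (s) is also a unit clause — contradiction.
Backtrack on r: now try r = true.
From the singleton clause (NOT p), p = false.
But (p) is also a unit clause — contradiction.
Either choice for r ends in contradiction.
No assignment satisfies every clause.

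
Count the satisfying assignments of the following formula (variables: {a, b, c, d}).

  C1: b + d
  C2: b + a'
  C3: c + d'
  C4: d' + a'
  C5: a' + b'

4

There are 2^4 = 16 truth assignments over (a, b, c, d).
Check each against the 5 clauses (columns in the order a, b, c, d):
  F F F F  ✗ fails (b + d)
  F F F T  ✗ fails (c + d')
  F F T F  ✗ fails (b + d)
  F F T T  ✓ satisfies all
  F T F F  ✓ satisfies all
  F T F T  ✗ fails (c + d')
  F T T F  ✓ satisfies all
  F T T T  ✓ satisfies all
  T F F F  ✗ fails (b + d)
  T F F T  ✗ fails (b + a')
  T F T F  ✗ fails (b + d)
  T F T T  ✗ fails (b + a')
  T T F F  ✗ fails (a' + b')
  T T F T  ✗ fails (c + d')
  T T T F  ✗ fails (a' + b')
  T T T T  ✗ fails (d' + a')
4 of the 16 rows are models.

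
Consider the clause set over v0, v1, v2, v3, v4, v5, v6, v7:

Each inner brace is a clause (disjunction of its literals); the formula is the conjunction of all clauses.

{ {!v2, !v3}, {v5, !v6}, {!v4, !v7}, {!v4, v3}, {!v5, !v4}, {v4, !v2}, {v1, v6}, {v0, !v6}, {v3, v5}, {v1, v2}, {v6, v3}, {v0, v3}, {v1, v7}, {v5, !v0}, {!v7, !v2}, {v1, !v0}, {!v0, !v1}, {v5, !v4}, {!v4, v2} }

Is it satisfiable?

Branch on v2: set v2 = false.
Unit clause (v1) forces v1 = true.
Unit clause (!v0) forces v0 = false.
Unit clause (!v6) forces v6 = false.
Unit clause (v3) forces v3 = true.
Unit clause (!v4) forces v4 = false.
All clauses hold; v5, v7 can take either value.
A satisfying assignment: v0: false; v1: true; v2: false; v3: true; v4: false; v5: false; v6: false; v7: false.

Yes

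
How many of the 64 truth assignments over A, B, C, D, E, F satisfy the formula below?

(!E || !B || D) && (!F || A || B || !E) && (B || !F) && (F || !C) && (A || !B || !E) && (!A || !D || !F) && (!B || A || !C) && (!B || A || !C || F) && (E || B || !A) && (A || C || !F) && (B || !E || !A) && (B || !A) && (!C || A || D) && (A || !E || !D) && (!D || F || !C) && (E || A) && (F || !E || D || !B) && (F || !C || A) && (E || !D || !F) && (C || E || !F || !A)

5

There are 2^6 = 64 truth assignments over (A, B, C, D, E, F).
Split on A. With A = true, the clauses containing A are satisfied and !A drops from the rest; 4 of the 2^5 = 32 assignments to the other variables satisfy what remains.
With A = false, by the same count on the reduced clause set, 1 assignment works.
Total: 4 + 1 = 5.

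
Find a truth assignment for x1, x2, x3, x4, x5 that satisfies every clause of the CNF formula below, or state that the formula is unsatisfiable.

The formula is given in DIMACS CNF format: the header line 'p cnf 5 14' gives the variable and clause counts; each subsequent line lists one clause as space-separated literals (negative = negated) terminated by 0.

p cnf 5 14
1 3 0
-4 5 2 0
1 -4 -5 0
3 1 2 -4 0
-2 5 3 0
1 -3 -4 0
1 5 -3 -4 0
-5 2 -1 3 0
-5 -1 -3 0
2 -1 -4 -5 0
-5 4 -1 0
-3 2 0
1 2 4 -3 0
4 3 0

x1=False, x2=True, x3=True, x4=False, x5=False

Case x1 = False:
From the singleton clause (x3), x3 = True.
From the singleton clause (¬x4), x4 = False.
From the singleton clause (x2), x2 = True.
All clauses hold; x5 can take either value.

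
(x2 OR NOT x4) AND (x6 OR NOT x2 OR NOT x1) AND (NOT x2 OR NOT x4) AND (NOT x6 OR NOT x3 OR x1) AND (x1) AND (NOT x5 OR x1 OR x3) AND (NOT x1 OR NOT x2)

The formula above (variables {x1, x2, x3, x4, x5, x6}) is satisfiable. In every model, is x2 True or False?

Suppose x2 = true.
(NOT x4) alone gives x4 = false.
(x1) alone gives x1 = true.
But (NOT x1) is also a unit clause — contradiction.
So every satisfying assignment has x2 = False.

False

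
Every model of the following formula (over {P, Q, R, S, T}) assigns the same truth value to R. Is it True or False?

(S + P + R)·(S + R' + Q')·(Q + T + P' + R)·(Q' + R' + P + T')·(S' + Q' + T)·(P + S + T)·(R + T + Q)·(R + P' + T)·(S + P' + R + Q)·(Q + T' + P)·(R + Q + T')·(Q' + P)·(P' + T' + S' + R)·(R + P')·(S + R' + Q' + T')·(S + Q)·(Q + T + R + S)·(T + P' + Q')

Suppose R = 0.
The clause (P') is unit, so P = 0.
The clause (S) is unit, so S = 1.
The clause (Q') is unit, so Q = 0.
The clause (T) is unit, so T = 1.
But (T') is also a unit clause — contradiction.
So every satisfying assignment has R = True.

True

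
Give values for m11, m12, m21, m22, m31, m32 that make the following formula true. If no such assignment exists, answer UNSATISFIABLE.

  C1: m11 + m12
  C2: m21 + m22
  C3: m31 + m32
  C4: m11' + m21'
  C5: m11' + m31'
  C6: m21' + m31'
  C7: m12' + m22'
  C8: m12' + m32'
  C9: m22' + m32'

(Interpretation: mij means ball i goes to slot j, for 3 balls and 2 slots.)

Try m11 = 1.
Unit clause (m21') forces m21 = 0.
Unit clause (m22) forces m22 = 1.
Unit clause (m31') forces m31 = 0.
Unit clause (m32) forces m32 = 1.
Now (m32') is unsatisfied and unit — conflict.
Undo m11 and try m11 = 0.
Unit clause (m12) forces m12 = 1.
Unit clause (m22') forces m22 = 0.
Unit clause (m21) forces m21 = 1.
Unit clause (m31') forces m31 = 0.
Unit clause (m32) forces m32 = 1.
Now (m32') is unsatisfied and unit — conflict.
Both values of m11 lead to a conflict.

UNSATISFIABLE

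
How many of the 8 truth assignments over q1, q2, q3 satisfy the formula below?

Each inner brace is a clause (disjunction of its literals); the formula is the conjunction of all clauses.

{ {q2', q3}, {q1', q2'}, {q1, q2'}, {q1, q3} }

3

There are 2^3 = 8 truth assignments over (q1, q2, q3).
Check each against the 4 clauses (columns in the order q1, q2, q3):
  F F F  ✗ fails (q1 + q3)
  F F T  ✓ satisfies all
  F T F  ✗ fails (q2' + q3)
  F T T  ✗ fails (q1 + q2')
  T F F  ✓ satisfies all
  T F T  ✓ satisfies all
  T T F  ✗ fails (q2' + q3)
  T T T  ✗ fails (q1' + q2')
3 of the 8 rows are models.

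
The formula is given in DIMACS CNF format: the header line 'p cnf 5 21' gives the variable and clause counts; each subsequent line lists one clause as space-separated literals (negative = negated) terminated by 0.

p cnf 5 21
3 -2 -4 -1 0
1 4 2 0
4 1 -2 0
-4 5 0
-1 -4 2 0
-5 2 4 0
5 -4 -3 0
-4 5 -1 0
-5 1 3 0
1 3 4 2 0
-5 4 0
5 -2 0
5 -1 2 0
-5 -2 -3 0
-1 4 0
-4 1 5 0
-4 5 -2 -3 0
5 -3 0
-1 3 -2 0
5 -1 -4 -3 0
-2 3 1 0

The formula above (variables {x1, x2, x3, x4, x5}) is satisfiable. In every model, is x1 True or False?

False

Suppose x1 = True.
(x4) alone gives x4 = True.
(x5) alone gives x5 = True.
(x2) alone gives x2 = True.
(x3) alone gives x3 = True.
That conflicts with the unit clause (¬x3).
So every satisfying assignment has x1 = False.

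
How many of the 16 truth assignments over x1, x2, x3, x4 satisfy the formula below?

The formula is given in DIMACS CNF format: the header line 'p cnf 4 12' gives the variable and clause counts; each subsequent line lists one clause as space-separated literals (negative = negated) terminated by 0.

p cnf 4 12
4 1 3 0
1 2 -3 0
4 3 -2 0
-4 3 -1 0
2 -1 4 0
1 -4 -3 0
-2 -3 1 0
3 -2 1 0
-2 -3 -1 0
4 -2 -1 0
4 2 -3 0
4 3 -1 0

2

There are 2^4 = 16 truth assignments over (x1, x2, x3, x4).
Split on x3. With x3 = True, the clauses containing x3 are satisfied and ¬x3 drops from the rest; 1 of the 2^3 = 8 assignments to the other variables satisfy what remains.
With x3 = False, by the same count on the reduced clause set, 1 assignment works.
(One model: x1=F, x2=F, x3=F, x4=T.)
Total: 1 + 1 = 2.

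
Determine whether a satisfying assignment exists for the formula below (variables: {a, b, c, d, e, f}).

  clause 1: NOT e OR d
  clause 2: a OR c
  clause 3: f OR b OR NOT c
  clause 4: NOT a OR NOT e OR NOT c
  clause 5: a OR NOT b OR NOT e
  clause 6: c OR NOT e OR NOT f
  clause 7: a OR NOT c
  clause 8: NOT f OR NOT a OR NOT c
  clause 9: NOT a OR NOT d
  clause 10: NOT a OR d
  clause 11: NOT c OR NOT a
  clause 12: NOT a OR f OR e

Suppose e = false.
Suppose a = true.
The clause (NOT d) is unit, so d = false.
But (d) is also a unit clause — contradiction.
Undo a and try a = false.
The clause (c) is unit, so c = true.
But (NOT c) is also a unit clause — contradiction.
Neither a = true nor a = false works.
Undo e and try e = true.
The clause (d) is unit, so d = true.
The clause (NOT a) is unit, so a = false.
The clause (c) is unit, so c = true.
But (NOT c) is also a unit clause — contradiction.
Neither e = true nor e = false works.
No assignment satisfies every clause.

No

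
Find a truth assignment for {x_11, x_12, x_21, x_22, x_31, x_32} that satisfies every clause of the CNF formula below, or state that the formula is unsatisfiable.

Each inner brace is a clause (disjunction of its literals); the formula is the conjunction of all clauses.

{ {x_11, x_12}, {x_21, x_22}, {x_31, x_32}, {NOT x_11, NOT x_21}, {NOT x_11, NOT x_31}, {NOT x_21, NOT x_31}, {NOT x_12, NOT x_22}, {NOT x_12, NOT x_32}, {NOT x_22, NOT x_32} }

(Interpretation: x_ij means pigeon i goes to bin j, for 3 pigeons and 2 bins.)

UNSATISFIABLE

Case x_11 = true:
Unit clause (NOT x_21) forces x_21 = false.
Unit clause (x_22) forces x_22 = true.
Unit clause (NOT x_31) forces x_31 = false.
Unit clause (x_32) forces x_32 = true.
Now (NOT x_32) is unsatisfied and unit — conflict.
Backtrack on x_11: now try x_11 = false.
Unit clause (x_12) forces x_12 = true.
Unit clause (NOT x_22) forces x_22 = false.
Unit clause (x_21) forces x_21 = true.
Unit clause (NOT x_31) forces x_31 = false.
Unit clause (x_32) forces x_32 = true.
Now (NOT x_32) is unsatisfied and unit — conflict.
Neither x_11 = true nor x_11 = false works.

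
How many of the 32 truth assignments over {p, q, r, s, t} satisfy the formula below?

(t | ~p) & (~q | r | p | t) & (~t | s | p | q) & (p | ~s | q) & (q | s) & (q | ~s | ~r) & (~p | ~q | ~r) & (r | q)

There are 2^5 = 32 truth assignments over (p, q, r, s, t).
Split on s. With s = 1, the clauses containing s are satisfied and ~s drops from the rest; 4 of the 2^4 = 16 assignments to the other variables satisfy what remains.
With s = 0, by the same count on the reduced clause set, 4 assignments work.
Total: 4 + 4 = 8.

8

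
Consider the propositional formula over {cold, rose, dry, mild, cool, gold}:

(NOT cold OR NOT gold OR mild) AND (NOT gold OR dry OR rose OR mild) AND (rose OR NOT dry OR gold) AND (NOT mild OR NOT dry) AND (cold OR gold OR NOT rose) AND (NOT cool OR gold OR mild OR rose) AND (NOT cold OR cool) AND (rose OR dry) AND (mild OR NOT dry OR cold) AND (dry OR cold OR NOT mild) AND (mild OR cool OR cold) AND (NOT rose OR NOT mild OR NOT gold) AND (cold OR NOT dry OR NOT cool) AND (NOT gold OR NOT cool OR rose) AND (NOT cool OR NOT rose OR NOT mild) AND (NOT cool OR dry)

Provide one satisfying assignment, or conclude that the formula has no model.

cold=true, rose=true, dry=true, mild=false, cool=true, gold=false

Try mild = false.
Try cold = true.
The clause (NOT gold) is unit, so gold = false.
The clause (cool) is unit, so cool = true.
The clause (rose) is unit, so rose = true.
The clause (dry) is unit, so dry = true.
Every clause now holds.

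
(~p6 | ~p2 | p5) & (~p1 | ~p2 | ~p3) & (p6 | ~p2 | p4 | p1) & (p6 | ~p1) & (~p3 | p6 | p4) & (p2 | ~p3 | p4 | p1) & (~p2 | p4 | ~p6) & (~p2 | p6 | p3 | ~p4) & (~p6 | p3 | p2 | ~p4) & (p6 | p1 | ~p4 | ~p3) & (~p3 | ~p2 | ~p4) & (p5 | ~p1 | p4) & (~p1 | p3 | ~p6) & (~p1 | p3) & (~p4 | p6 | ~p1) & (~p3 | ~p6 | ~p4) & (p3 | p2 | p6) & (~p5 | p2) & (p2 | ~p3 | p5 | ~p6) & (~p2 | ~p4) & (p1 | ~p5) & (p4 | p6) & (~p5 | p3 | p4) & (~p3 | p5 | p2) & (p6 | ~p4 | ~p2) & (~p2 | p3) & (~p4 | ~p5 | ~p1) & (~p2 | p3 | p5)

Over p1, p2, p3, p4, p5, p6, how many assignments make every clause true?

There are 2^6 = 64 truth assignments over (p1, p2, p3, p4, p5, p6).
Split on p5. With p5 = 1, the clauses containing p5 are satisfied and ~p5 drops from the rest; 0 of the 2^5 = 32 assignments to the other variables satisfy what remains.
With p5 = 0, by the same count on the reduced clause set, 1 assignment works.
(One model: p1=F, p2=F, p3=F, p4=F, p5=F, p6=T.)
Total: 0 + 1 = 1.

1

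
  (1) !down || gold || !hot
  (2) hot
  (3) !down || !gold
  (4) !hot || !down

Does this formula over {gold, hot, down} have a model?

Yes

(hot) alone gives hot = true.
(!down) alone gives down = false.
Every clause is now satisfied; gold is unconstrained.
A satisfying assignment: gold: true,  hot: true,  down: false.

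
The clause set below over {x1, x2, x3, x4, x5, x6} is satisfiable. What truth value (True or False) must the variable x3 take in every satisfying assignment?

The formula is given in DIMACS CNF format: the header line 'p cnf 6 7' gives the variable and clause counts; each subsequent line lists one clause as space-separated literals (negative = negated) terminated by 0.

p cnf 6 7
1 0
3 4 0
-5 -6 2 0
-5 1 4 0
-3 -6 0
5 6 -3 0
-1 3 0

True

Suppose x3 = False.
The clause (x1) is unit, so x1 = True.
Now (¬x1) is unsatisfied and unit — conflict.
So every satisfying assignment has x3 = True.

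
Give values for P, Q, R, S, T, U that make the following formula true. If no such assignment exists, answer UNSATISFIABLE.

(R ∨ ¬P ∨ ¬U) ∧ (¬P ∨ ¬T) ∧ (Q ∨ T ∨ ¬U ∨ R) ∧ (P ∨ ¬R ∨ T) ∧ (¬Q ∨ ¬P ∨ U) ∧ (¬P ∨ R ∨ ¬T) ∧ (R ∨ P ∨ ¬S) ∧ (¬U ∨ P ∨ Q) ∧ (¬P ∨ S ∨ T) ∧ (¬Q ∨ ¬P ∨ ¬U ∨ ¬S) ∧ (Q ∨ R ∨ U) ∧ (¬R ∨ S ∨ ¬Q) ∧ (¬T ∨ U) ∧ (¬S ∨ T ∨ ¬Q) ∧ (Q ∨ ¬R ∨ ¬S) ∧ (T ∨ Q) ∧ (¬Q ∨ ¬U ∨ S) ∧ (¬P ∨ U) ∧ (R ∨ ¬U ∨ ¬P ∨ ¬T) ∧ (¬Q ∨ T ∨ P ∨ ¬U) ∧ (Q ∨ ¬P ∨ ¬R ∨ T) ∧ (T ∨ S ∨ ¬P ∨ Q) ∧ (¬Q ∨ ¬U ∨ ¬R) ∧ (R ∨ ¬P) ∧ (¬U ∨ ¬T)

P=False, Q=True, R=False, S=False, T=False, U=False

Suppose P = False.
Suppose R = False.
From the singleton clause (¬S), S = False.
Suppose U = False.
From the singleton clause (Q), Q = True.
From the singleton clause (¬T), T = False.
This assignment satisfies each clause.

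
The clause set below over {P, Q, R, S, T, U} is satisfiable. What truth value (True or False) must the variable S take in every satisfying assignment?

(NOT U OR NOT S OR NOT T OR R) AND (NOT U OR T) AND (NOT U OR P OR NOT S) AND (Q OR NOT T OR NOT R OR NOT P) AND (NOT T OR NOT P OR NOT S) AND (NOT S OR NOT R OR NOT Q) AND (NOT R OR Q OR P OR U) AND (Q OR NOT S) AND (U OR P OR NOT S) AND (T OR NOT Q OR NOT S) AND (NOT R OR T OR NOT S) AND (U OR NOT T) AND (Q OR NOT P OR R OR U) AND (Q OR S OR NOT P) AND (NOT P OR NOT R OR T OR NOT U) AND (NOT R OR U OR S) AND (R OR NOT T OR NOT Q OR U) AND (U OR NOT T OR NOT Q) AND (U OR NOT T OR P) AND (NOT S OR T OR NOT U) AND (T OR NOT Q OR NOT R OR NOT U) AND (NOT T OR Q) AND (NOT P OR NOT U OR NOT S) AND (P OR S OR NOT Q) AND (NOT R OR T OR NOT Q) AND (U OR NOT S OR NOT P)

Suppose S = true.
Unit clause (Q) forces Q = true.
Unit clause (NOT R) forces R = false.
Unit clause (T) forces T = true.
Unit clause (NOT U) forces U = false.
But (U) is also a unit clause — contradiction.
So every satisfying assignment has S = False.

False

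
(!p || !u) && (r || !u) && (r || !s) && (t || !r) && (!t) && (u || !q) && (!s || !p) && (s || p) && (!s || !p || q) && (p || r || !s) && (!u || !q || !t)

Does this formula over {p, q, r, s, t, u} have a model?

Unit clause (!t) forces t = false.
Unit clause (!r) forces r = false.
Unit clause (!u) forces u = false.
Unit clause (!s) forces s = false.
Unit clause (!q) forces q = false.
Unit clause (p) forces p = true.
All clauses are satisfied.
A satisfying assignment: p ↦ true; q ↦ false; r ↦ false; s ↦ false; t ↦ false; u ↦ false.

Satisfiable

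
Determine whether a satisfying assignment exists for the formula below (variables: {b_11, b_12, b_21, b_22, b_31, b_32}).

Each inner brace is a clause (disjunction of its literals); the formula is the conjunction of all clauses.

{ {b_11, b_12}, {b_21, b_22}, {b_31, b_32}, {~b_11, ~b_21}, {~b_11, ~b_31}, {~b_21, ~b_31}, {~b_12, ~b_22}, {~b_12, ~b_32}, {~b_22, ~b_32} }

Suppose b_11 = 1.
Unit clause (~b_21) forces b_21 = 0.
Unit clause (b_22) forces b_22 = 1.
Unit clause (~b_31) forces b_31 = 0.
Unit clause (b_32) forces b_32 = 1.
But (~b_32) is also a unit clause — contradiction.
So b_11 must be the other value — set b_11 = 0.
Unit clause (b_12) forces b_12 = 1.
Unit clause (~b_22) forces b_22 = 0.
Unit clause (b_21) forces b_21 = 1.
Unit clause (~b_31) forces b_31 = 0.
Unit clause (b_32) forces b_32 = 1.
But (~b_32) is also a unit clause — contradiction.
Either choice for b_11 ends in contradiction.
No assignment satisfies every clause.

No, unsatisfiable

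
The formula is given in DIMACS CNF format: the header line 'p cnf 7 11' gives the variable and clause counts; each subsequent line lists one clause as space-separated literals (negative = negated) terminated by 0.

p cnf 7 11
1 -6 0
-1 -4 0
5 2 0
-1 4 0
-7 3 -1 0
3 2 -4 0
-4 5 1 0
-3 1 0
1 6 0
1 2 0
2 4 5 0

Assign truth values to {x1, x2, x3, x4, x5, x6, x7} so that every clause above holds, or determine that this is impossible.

Branch on x1: set x1 = True.
The clause (¬x4) is unit, so x4 = False.
Now (x4) is unsatisfied and unit — conflict.
So x1 must be the other value — set x1 = False.
The clause (¬x6) is unit, so x6 = False.
Now (x6) is unsatisfied and unit — conflict.
Either choice for x1 ends in contradiction.

UNSATISFIABLE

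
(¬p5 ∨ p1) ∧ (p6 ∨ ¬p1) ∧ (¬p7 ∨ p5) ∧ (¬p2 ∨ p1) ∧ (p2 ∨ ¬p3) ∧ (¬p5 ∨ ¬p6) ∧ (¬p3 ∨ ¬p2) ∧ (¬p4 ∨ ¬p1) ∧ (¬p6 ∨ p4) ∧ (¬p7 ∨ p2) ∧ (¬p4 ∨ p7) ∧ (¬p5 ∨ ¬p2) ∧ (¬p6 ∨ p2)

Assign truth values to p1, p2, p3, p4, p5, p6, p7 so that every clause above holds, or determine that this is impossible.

p1=False,  p2=False,  p3=False,  p4=False,  p5=False,  p6=False,  p7=False

Branch on p5: set p5 = False.
Unit clause (¬p7) forces p7 = False.
Unit clause (¬p4) forces p4 = False.
Unit clause (¬p6) forces p6 = False.
Unit clause (¬p1) forces p1 = False.
Unit clause (¬p2) forces p2 = False.
Unit clause (¬p3) forces p3 = False.
All clauses are satisfied.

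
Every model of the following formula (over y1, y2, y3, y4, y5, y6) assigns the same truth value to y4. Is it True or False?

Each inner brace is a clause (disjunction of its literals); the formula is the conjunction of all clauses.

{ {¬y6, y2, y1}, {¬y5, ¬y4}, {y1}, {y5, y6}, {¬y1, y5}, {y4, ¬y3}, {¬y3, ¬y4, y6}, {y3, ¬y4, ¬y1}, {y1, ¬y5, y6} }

False

Suppose y4 = True.
From the singleton clause (¬y5), y5 = False.
From the singleton clause (y1), y1 = True.
Now (¬y1) is unsatisfied and unit — conflict.
So every satisfying assignment has y4 = False.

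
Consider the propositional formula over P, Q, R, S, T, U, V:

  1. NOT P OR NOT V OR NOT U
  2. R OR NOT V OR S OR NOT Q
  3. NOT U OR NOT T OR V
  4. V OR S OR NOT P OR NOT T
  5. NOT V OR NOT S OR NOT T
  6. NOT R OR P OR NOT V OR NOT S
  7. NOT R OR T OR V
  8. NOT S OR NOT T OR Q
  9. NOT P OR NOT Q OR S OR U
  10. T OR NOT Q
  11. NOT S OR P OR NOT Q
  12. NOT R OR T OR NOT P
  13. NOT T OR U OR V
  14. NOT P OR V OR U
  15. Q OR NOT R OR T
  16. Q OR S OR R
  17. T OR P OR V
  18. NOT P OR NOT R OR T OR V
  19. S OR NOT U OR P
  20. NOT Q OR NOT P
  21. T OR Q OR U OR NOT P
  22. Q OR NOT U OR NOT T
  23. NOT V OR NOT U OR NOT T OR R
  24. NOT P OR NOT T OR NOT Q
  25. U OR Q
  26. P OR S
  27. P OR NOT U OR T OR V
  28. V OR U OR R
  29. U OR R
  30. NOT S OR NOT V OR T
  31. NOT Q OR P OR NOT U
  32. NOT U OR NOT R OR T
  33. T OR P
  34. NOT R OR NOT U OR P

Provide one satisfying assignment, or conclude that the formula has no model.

Suppose T = false.
The clause (NOT Q) is unit, so Q = false.
The clause (NOT R) is unit, so R = false.
The clause (S) is unit, so S = true.
The clause (U) is unit, so U = true.
The clause (NOT V) is unit, so V = false.
The clause (P) is unit, so P = true.
Every clause now holds.

P: true,  Q: false,  R: false,  S: true,  T: false,  U: true,  V: false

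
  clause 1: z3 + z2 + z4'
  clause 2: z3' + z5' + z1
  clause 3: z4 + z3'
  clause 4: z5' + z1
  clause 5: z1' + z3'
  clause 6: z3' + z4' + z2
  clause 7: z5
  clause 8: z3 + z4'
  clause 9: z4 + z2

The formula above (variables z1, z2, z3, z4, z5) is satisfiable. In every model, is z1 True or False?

Suppose z1 = 0.
From the singleton clause (z5'), z5 = 0.
But (z5) is also a unit clause — contradiction.
So every satisfying assignment has z1 = True.

True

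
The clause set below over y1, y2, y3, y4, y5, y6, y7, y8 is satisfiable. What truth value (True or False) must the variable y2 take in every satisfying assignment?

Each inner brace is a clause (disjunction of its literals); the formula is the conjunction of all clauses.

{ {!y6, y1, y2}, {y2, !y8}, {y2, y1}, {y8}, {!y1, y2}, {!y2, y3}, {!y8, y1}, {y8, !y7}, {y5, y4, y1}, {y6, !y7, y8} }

True

Suppose y2 = false.
The clause (!y8) is unit, so y8 = false.
But (y8) is also a unit clause — contradiction.
So every satisfying assignment has y2 = True.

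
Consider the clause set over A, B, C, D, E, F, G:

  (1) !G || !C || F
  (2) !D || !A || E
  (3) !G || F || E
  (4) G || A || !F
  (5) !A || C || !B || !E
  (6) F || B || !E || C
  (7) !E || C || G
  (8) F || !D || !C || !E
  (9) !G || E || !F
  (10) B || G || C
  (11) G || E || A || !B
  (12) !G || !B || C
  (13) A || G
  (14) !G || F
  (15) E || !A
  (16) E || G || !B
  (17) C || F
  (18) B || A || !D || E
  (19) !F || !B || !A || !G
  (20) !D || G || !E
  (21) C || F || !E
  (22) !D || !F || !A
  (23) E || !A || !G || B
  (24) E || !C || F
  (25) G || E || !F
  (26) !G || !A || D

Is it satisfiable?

Yes, satisfiable

Suppose A = true.
From the singleton clause (E), E = true.
Suppose C = true.
Suppose G = false.
From the singleton clause (!D), D = false.
Every clause is now satisfied; B, F are unconstrained.
A satisfying assignment: A ↦ true,  B ↦ true,  C ↦ true,  D ↦ false,  E ↦ true,  F ↦ true,  G ↦ false.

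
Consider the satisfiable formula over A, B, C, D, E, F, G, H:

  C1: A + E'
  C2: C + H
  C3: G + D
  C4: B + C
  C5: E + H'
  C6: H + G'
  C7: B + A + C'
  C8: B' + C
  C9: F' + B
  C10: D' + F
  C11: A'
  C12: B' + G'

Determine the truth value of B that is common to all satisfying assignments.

Suppose B = 0.
Unit clause (C) forces C = 1.
Unit clause (A) forces A = 1.
But (A') is also a unit clause — contradiction.
So every satisfying assignment has B = True.

True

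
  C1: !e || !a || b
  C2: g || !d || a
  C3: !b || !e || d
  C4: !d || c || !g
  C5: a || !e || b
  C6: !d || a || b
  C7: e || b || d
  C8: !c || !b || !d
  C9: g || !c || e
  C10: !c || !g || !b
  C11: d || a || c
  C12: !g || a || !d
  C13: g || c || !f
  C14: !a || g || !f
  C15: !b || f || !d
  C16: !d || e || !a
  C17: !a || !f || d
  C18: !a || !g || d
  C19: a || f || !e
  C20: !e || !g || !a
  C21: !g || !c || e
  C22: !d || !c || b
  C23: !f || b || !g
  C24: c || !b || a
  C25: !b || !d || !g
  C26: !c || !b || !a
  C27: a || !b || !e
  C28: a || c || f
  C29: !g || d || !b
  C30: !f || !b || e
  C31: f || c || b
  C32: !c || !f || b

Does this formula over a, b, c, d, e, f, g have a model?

Branch on e: set e = false.
Branch on b: set b = true.
(!f) alone gives f = false.
(!d) alone gives d = false.
(!g) alone gives g = false.
(!c) alone gives c = false.
(a) alone gives a = true.
Every clause now holds.
A satisfying assignment: a=true; b=true; c=false; d=false; e=false; f=false; g=false.

Yes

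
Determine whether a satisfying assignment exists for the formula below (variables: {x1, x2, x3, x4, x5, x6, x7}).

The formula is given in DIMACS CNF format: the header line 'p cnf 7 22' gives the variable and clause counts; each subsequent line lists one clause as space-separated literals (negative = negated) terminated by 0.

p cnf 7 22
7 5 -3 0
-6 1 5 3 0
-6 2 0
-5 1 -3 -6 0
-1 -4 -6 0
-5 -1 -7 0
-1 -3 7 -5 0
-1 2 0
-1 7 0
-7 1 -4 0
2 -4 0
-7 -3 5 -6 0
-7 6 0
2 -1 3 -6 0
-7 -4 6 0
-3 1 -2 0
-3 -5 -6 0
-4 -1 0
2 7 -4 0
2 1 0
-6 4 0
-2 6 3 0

Try x6 = True.
The clause (x2) is unit, so x2 = True.
The clause (x4) is unit, so x4 = True.
The clause (¬x1) is unit, so x1 = False.
The clause (¬x7) is unit, so x7 = False.
The clause (¬x3) is unit, so x3 = False.
The clause (x5) is unit, so x5 = True.
All clauses are satisfied.
A satisfying assignment: x1: False, x2: True, x3: False, x4: True, x5: True, x6: True, x7: False.

Yes, satisfiable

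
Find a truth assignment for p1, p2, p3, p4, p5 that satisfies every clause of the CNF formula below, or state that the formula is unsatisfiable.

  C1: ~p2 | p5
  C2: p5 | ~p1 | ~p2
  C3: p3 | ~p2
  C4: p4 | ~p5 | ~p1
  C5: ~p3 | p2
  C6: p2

p1: 0; p2: 1; p3: 1; p4: 0; p5: 1

(p2) alone gives p2 = 1.
(p5) alone gives p5 = 1.
(p3) alone gives p3 = 1.
Branch on p4: set p4 = 0.
(~p1) alone gives p1 = 0.
Every clause now holds.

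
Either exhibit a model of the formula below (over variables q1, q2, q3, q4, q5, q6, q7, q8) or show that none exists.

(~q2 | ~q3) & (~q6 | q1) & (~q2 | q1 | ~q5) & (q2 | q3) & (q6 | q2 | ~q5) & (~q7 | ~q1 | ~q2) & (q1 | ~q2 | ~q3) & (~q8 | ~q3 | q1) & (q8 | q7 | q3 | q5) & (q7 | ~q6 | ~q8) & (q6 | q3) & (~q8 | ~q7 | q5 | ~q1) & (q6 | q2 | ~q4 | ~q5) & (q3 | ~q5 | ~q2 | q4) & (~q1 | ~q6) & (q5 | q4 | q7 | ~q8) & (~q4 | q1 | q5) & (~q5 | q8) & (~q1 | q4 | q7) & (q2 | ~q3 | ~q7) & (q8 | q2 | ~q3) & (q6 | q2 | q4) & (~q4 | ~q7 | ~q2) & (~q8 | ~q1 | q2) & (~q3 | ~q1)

Case q2 = 0:
(q3) alone gives q3 = 1.
(~q7) alone gives q7 = 0.
(q8) alone gives q8 = 1.
(q1) alone gives q1 = 1.
That conflicts with the unit clause (~q1).
Undo q2 and try q2 = 1.
(~q3) alone gives q3 = 0.
(q6) alone gives q6 = 1.
(q1) alone gives q1 = 1.
That conflicts with the unit clause (~q1).
Either choice for q2 ends in contradiction.

UNSATISFIABLE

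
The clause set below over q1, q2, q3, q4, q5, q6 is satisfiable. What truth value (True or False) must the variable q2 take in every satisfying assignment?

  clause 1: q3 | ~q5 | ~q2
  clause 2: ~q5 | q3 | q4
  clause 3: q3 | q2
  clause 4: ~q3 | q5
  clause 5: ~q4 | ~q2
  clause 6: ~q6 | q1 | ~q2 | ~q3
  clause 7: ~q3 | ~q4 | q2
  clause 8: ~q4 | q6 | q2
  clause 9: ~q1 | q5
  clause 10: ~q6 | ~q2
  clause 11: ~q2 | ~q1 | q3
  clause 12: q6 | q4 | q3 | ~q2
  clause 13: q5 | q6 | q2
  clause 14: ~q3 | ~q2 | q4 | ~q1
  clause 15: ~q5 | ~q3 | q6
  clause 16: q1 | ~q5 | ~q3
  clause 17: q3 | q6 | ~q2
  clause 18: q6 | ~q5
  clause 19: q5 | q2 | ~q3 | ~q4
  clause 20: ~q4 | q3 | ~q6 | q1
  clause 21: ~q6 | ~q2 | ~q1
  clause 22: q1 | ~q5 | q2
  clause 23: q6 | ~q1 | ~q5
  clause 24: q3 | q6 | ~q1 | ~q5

Suppose q2 = 1.
Unit clause (~q4) forces q4 = 0.
Unit clause (~q6) forces q6 = 0.
Unit clause (q3) forces q3 = 1.
Unit clause (q5) forces q5 = 1.
Now (~q5) is unsatisfied and unit — conflict.
So every satisfying assignment has q2 = False.

False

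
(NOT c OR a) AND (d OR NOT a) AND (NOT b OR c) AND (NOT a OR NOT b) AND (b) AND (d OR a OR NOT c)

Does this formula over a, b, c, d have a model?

(b) alone gives b = true.
(c) alone gives c = true.
(a) alone gives a = true.
But (NOT a) is also a unit clause — contradiction.
No assignment satisfies every clause.

No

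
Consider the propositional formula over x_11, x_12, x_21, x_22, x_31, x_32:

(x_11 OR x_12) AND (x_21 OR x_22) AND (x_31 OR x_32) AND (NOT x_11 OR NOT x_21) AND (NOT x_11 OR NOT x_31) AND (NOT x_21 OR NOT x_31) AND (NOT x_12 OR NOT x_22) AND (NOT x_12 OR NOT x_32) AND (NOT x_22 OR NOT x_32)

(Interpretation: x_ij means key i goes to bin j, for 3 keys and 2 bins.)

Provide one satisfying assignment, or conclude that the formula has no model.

UNSATISFIABLE

Try x_11 = true.
(NOT x_21) alone gives x_21 = false.
(x_22) alone gives x_22 = true.
(NOT x_31) alone gives x_31 = false.
(x_32) alone gives x_32 = true.
But (NOT x_32) is also a unit clause — contradiction.
So x_11 must be the other value — set x_11 = false.
(x_12) alone gives x_12 = true.
(NOT x_22) alone gives x_22 = false.
(x_21) alone gives x_21 = true.
(NOT x_31) alone gives x_31 = false.
(x_32) alone gives x_32 = true.
But (NOT x_32) is also a unit clause — contradiction.
Either choice for x_11 ends in contradiction.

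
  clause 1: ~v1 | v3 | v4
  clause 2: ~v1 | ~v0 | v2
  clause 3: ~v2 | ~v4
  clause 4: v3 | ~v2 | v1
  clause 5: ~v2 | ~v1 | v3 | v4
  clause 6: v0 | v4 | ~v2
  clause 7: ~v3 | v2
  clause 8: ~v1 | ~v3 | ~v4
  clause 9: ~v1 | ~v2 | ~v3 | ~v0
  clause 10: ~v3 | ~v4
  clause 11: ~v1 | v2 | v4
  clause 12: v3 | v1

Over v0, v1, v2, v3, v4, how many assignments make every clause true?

There are 2^5 = 32 truth assignments over (v0, v1, v2, v3, v4).
Split on v3. With v3 = 1, the clauses containing v3 are satisfied and ~v3 drops from the rest; 1 of the 2^4 = 16 assignments to the other variables satisfy what remains.
With v3 = 0, by the same count on the reduced clause set, 1 assignment works.
(One model: v0=F, v1=T, v2=F, v3=F, v4=T.)
Total: 1 + 1 = 2.

2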